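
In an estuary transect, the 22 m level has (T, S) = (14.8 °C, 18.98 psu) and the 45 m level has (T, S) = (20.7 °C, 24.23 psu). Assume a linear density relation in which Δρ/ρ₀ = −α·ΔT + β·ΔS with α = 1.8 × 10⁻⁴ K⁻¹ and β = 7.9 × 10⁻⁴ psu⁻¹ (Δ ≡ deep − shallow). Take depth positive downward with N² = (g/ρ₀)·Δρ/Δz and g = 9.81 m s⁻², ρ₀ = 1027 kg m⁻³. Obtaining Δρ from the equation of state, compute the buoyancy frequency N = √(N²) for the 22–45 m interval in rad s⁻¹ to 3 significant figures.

ΔT = +5.9 K, ΔS = +5.25 psu (deep − shallow).
Δρ/ρ₀ = −αΔT + βΔS = -1.062 × 10⁻³ + 4.1475 × 10⁻³ = 3.0855 × 10⁻³, so Δρ ≈ 3.169 kg m⁻³.
N² = (g/ρ₀)·Δρ/Δz = g·(Δρ/ρ₀)/Δz = 9.81 × 3.0855 × 10⁻³ / 23 = 1.3160 × 10⁻³ s⁻².
N = √(1.3160 × 10⁻³) = 0.036277 rad s⁻¹ ≈ 0.0363 rad s⁻¹.

0.0363 rad s⁻¹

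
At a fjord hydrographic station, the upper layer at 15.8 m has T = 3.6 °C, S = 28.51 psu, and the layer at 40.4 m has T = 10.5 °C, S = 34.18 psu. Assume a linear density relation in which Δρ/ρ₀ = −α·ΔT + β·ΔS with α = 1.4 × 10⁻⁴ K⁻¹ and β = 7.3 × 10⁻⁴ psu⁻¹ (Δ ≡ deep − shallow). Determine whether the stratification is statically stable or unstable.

ΔT = 10.5 − 3.6 = +6.9 K and ΔS = 34.18 − 28.51 = +5.67 psu (deep − shallow).
−αΔT = -9.66 × 10⁻⁴; βΔS = 4.1391 × 10⁻³; sum Δρ/ρ₀ = 3.1731 × 10⁻³.
Δρ/ρ₀ > 0, so Δρ > 0: deeper water is denser → statically stable.

stable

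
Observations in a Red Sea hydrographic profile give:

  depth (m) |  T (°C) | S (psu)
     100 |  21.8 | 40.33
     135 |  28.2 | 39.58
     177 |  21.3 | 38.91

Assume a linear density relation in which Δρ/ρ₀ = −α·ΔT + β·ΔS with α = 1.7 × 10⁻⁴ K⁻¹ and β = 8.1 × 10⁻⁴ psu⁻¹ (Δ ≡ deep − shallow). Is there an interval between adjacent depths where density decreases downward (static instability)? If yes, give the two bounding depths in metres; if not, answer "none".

Evaluate Δρ/ρ₀ = −αΔT + βΔS across each adjacent pair:
  100–135 m: −αΔT+βΔS = −(1.7 × 10⁻⁴)(+6.4)+(8.1 × 10⁻⁴)(-0.75) = -1.7 × 10⁻³ → UNSTABLE
  135–177 m: −αΔT+βΔS = −(1.7 × 10⁻⁴)(-6.9)+(8.1 × 10⁻⁴)(-0.67) = 6.3 × 10⁻⁴ → stable
The 100–135 m interval has Δρ < 0: lighter water underlies denser water.

100–135 m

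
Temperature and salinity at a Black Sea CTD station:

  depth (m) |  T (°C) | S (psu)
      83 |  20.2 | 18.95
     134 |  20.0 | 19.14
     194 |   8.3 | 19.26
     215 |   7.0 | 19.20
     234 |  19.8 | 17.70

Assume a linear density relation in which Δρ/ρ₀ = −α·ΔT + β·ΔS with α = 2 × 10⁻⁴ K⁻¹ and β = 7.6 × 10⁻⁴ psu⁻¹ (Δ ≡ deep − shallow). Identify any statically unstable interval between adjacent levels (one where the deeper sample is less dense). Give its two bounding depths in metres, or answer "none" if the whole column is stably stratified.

Evaluate Δρ/ρ₀ = −αΔT + βΔS across each adjacent pair:
  83–134 m: −αΔT+βΔS = −(2 × 10⁻⁴)(-0.2)+(7.6 × 10⁻⁴)(+0.19) = 1.8 × 10⁻⁴ → stable
  134–194 m: −αΔT+βΔS = −(2 × 10⁻⁴)(-11.7)+(7.6 × 10⁻⁴)(+0.12) = 2.4 × 10⁻³ → stable
  194–215 m: −αΔT+βΔS = −(2 × 10⁻⁴)(-1.3)+(7.6 × 10⁻⁴)(-0.06) = 2.1 × 10⁻⁴ → stable
  215–234 m: −αΔT+βΔS = −(2 × 10⁻⁴)(+12.8)+(7.6 × 10⁻⁴)(-1.50) = -3.7 × 10⁻³ → UNSTABLE
The 215–234 m interval has Δρ < 0: lighter water underlies denser water.

215–234 m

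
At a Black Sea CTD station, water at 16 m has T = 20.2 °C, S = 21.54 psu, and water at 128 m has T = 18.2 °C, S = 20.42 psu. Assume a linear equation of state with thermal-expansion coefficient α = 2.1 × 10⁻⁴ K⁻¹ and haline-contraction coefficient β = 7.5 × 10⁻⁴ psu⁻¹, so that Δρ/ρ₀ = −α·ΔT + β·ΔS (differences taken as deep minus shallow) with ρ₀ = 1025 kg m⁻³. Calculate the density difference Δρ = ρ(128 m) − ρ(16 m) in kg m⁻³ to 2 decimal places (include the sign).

ΔT = -2.0 K, ΔS = -1.12 psu (deep − shallow).
Δρ/ρ₀ = −(2.1 × 10⁻⁴)(-2.0) + (7.5 × 10⁻⁴)(-1.12) = -4.20 × 10⁻⁴.
Δρ = 1025 × (-4.20 × 10⁻⁴) = -0.43 kg m⁻³.
Negative Δρ: lighter below, statically unstable.

-0.43 kg m⁻³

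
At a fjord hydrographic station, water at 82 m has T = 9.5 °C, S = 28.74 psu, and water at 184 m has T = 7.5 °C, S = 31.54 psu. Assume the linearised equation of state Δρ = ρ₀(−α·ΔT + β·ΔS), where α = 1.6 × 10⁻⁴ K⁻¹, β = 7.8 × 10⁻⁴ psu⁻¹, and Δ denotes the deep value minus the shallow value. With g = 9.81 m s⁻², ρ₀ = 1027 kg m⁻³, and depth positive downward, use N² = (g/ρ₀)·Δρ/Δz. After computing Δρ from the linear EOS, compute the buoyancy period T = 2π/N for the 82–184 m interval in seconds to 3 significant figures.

ΔT = -2.0 K, ΔS = +2.80 psu (deep − shallow).
Δρ/ρ₀ = −αΔT + βΔS = 3.20 × 10⁻⁴ + 2.184 × 10⁻³ = 2.504 × 10⁻³, so Δρ ≈ 2.572 kg m⁻³.
N² = (g/ρ₀)·Δρ/Δz = g·(Δρ/ρ₀)/Δz = 9.81 × 2.504 × 10⁻³ / 102 = 2.4083 × 10⁻⁴ s⁻².
N = √(2.4083 × 10⁻⁴) = 0.015519 rad s⁻¹ → T = 2π/N = 404.87 s ≈ 405 s.

405 s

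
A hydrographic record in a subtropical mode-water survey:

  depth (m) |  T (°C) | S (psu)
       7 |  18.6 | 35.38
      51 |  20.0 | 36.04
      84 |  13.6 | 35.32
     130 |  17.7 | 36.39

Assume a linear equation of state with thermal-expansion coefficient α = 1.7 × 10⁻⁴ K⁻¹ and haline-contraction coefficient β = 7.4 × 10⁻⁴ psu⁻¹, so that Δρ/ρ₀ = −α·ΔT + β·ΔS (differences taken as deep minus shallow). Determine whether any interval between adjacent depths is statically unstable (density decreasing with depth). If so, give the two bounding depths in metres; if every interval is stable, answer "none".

Evaluate Δρ/ρ₀ = −αΔT + βΔS across each adjacent pair:
  7–51 m: −αΔT+βΔS = −(1.7 × 10⁻⁴)(+1.4)+(7.4 × 10⁻⁴)(+0.66) = 2.5 × 10⁻⁴ → stable
  51–84 m: −αΔT+βΔS = −(1.7 × 10⁻⁴)(-6.4)+(7.4 × 10⁻⁴)(-0.72) = 5.6 × 10⁻⁴ → stable
  84–130 m: −αΔT+βΔS = −(1.7 × 10⁻⁴)(+4.1)+(7.4 × 10⁻⁴)(+1.07) = 9.5 × 10⁻⁵ → stable
Every interval has Δρ > 0: the column is stably stratified throughout.

none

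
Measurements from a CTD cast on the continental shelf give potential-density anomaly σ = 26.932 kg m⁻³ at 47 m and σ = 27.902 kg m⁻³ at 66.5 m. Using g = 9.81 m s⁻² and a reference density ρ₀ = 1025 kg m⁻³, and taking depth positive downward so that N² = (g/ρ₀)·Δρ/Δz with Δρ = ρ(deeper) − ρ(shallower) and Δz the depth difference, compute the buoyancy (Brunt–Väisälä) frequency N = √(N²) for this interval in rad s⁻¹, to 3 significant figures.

0.0218 rad s⁻¹

Δρ = 1027.902 − 1026.932 = 0.970 kg m⁻³ over Δz = 66.5 − 47 = 19.5 m.
N² = (9.81/1025) × (0.970/19.5) = 4.7608 × 10⁻⁴ s⁻².
N = √(4.7608 × 10⁻⁴) = 0.021819 rad s⁻¹ ≈ 0.0218 rad s⁻¹.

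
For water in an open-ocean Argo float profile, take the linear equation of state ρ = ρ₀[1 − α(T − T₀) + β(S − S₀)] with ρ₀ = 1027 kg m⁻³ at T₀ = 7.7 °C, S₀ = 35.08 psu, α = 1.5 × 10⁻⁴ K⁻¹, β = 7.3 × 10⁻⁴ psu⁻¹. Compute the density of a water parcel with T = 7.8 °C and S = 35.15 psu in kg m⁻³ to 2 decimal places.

1027.04 kg m⁻³

T − T₀ = +0.1 K, S − S₀ = +0.07 psu.
Bracket = 1 − α·(+0.1) + β·(+0.07) = 1 + (3.61 × 10⁻⁵) = 1.0000361.
ρ = 1027 × 1.0000361 = 1027.04 kg m⁻³.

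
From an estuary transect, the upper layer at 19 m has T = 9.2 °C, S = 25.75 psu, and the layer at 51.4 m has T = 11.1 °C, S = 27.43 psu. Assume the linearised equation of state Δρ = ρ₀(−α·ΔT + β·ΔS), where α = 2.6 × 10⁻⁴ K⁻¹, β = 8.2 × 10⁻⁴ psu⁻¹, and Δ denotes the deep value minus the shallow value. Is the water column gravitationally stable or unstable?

stable

ΔT = 11.1 − 9.2 = +1.9 K and ΔS = 27.43 − 25.75 = +1.68 psu (deep − shallow).
−αΔT = -4.94 × 10⁻⁴; βΔS = 1.3776 × 10⁻³; sum Δρ/ρ₀ = 8.836 × 10⁻⁴.
Δρ/ρ₀ > 0, so Δρ > 0: deeper water is denser → statically stable.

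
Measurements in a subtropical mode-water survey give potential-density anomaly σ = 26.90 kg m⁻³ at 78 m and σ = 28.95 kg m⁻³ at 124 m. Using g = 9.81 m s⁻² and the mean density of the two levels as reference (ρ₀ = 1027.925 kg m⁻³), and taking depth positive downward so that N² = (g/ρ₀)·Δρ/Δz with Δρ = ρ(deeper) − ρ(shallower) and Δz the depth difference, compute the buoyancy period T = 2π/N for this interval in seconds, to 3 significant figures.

Δρ = 1028.95 − 1026.90 = 2.05 kg m⁻³ over Δz = 124 − 78 = 46 m.
N² = (9.81/1027.925) × (2.05/46) = 4.2531 × 10⁻⁴ s⁻².
N = √(4.2531 × 10⁻⁴) = 0.020623 rad s⁻¹, so T = 2π/N = 304.67 s ≈ 305 s.

305 s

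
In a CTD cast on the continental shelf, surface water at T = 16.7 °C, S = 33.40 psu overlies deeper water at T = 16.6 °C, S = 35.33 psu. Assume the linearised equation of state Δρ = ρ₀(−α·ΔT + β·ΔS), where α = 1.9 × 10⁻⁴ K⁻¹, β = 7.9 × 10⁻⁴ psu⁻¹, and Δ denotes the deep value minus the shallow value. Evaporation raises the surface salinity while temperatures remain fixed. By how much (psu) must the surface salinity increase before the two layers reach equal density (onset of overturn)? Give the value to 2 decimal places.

1.95 psu

Neutral buoyancy requires −α(T_deep − T_surf) + β(S_deep − S_surf′) = 0.
S_surf′ = S_deep − (α/β)·ΔT = 35.33 − (1.9 × 10⁻⁴/7.9 × 10⁻⁴)·(-0.1) = 35.3541 psu.
Increase required: 35.3541 − 33.40 = 1.9541 psu.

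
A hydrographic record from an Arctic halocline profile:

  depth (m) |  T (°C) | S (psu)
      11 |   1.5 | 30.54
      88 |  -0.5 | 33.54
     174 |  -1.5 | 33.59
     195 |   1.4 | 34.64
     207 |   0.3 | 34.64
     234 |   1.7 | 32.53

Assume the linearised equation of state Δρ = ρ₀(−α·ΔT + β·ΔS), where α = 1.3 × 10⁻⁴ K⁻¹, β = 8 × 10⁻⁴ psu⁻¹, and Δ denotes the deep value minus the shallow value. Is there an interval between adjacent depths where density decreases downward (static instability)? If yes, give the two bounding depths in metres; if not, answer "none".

Evaluate Δρ/ρ₀ = −αΔT + βΔS across each adjacent pair:
  11–88 m: −αΔT+βΔS = −(1.3 × 10⁻⁴)(-2.0)+(8 × 10⁻⁴)(+3.00) = 2.7 × 10⁻³ → stable
  88–174 m: −αΔT+βΔS = −(1.3 × 10⁻⁴)(-1.0)+(8 × 10⁻⁴)(+0.05) = 1.7 × 10⁻⁴ → stable
  174–195 m: −αΔT+βΔS = −(1.3 × 10⁻⁴)(+2.9)+(8 × 10⁻⁴)(+1.05) = 4.6 × 10⁻⁴ → stable
  195–207 m: −αΔT+βΔS = −(1.3 × 10⁻⁴)(-1.1)+(8 × 10⁻⁴)(+0.00) = 1.4 × 10⁻⁴ → stable
  207–234 m: −αΔT+βΔS = −(1.3 × 10⁻⁴)(+1.4)+(8 × 10⁻⁴)(-2.11) = -1.9 × 10⁻³ → UNSTABLE
The 207–234 m interval has Δρ < 0: lighter water underlies denser water.

207–234 m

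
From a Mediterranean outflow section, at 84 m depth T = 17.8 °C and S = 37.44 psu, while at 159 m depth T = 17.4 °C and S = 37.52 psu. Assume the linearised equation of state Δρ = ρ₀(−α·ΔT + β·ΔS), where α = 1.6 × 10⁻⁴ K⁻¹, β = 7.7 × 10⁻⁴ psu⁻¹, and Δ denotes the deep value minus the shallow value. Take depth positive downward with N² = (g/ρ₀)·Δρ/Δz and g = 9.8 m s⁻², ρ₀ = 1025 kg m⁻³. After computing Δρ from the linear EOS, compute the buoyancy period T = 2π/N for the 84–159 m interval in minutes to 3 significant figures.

ΔT = -0.4 K, ΔS = +0.08 psu (deep − shallow).
Δρ/ρ₀ = −αΔT + βΔS = 6.40 × 10⁻⁵ + 6.16 × 10⁻⁵ = 1.256 × 10⁻⁴, so Δρ ≈ 0.1287 kg m⁻³.
N² = (g/ρ₀)·Δρ/Δz = g·(Δρ/ρ₀)/Δz = 9.8 × 1.256 × 10⁻⁴ / 75 = 1.6412 × 10⁻⁵ s⁻².
N = √(1.6412 × 10⁻⁵) = 4.0512 × 10⁻³ rad s⁻¹ → T = 2π/N = 1.5509 × 10³ s = 25.848 min ≈ 25.8 min.

25.8 min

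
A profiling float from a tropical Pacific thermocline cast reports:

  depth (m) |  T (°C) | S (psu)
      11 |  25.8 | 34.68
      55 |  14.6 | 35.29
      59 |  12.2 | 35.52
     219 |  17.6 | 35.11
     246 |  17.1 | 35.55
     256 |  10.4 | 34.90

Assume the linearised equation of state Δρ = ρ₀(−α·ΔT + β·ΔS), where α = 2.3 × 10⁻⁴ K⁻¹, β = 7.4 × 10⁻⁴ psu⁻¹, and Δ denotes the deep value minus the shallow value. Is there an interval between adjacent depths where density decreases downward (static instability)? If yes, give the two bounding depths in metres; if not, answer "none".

59–219 m

Evaluate Δρ/ρ₀ = −αΔT + βΔS across each adjacent pair:
  11–55 m: −αΔT+βΔS = −(2.3 × 10⁻⁴)(-11.2)+(7.4 × 10⁻⁴)(+0.61) = 3.0 × 10⁻³ → stable
  55–59 m: −αΔT+βΔS = −(2.3 × 10⁻⁴)(-2.4)+(7.4 × 10⁻⁴)(+0.23) = 7.2 × 10⁻⁴ → stable
  59–219 m: −αΔT+βΔS = −(2.3 × 10⁻⁴)(+5.4)+(7.4 × 10⁻⁴)(-0.41) = -1.5 × 10⁻³ → UNSTABLE
  219–246 m: −αΔT+βΔS = −(2.3 × 10⁻⁴)(-0.5)+(7.4 × 10⁻⁴)(+0.44) = 4.4 × 10⁻⁴ → stable
  246–256 m: −αΔT+βΔS = −(2.3 × 10⁻⁴)(-6.7)+(7.4 × 10⁻⁴)(-0.65) = 1.1 × 10⁻³ → stable
The 59–219 m interval has Δρ < 0: lighter water underlies denser water.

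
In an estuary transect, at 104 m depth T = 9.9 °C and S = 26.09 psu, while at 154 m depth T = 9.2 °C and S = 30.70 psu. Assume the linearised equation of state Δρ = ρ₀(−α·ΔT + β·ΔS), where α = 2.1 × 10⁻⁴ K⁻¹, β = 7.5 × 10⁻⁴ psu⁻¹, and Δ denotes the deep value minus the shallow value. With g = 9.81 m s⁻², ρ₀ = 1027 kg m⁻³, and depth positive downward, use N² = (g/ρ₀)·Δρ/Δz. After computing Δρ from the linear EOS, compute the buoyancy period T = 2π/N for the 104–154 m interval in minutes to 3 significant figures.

3.94 min

ΔT = -0.7 K, ΔS = +4.61 psu (deep − shallow).
Δρ/ρ₀ = −αΔT + βΔS = 1.47 × 10⁻⁴ + 3.4575 × 10⁻³ = 3.6045 × 10⁻³, so Δρ ≈ 3.702 kg m⁻³.
N² = (g/ρ₀)·Δρ/Δz = g·(Δρ/ρ₀)/Δz = 9.81 × 3.6045 × 10⁻³ / 50 = 7.0720 × 10⁻⁴ s⁻².
N = √(7.0720 × 10⁻⁴) = 0.026593 rad s⁻¹ → T = 2π/N = 236.27 s = 3.9378 min ≈ 3.94 min.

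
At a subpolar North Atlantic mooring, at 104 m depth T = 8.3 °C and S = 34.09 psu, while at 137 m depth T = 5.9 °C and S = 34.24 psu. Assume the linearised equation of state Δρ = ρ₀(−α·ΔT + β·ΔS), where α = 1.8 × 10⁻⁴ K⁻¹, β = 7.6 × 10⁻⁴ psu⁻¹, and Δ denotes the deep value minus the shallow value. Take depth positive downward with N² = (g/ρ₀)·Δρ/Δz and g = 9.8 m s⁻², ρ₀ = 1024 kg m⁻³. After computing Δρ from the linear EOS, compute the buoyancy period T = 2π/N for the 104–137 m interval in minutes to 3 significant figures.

ΔT = -2.4 K, ΔS = +0.15 psu (deep − shallow).
Δρ/ρ₀ = −αΔT + βΔS = 4.32 × 10⁻⁴ + 1.14 × 10⁻⁴ = 5.46 × 10⁻⁴, so Δρ ≈ 0.5591 kg m⁻³.
N² = (g/ρ₀)·Δρ/Δz = g·(Δρ/ρ₀)/Δz = 9.8 × 5.46 × 10⁻⁴ / 33 = 1.6215 × 10⁻⁴ s⁻².
N = √(1.6215 × 10⁻⁴) = 0.012734 rad s⁻¹ → T = 2π/N = 493.42 s = 8.2237 min ≈ 8.22 min.

8.22 min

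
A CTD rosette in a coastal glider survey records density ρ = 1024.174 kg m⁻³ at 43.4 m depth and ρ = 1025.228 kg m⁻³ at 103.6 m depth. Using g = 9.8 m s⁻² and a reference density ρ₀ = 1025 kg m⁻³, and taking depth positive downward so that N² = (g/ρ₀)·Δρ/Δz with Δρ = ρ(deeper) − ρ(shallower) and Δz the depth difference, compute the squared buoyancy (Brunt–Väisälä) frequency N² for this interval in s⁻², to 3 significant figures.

1.67 × 10⁻⁴ s⁻²

Δρ = 1025.228 − 1024.174 = 1.054 kg m⁻³ over Δz = 103.6 − 43.4 = 60.2 m.
N² = (9.8/1025) × (1.054/60.2) = 1.6740 × 10⁻⁴ s⁻² ≈ 1.67 × 10⁻⁴ s⁻².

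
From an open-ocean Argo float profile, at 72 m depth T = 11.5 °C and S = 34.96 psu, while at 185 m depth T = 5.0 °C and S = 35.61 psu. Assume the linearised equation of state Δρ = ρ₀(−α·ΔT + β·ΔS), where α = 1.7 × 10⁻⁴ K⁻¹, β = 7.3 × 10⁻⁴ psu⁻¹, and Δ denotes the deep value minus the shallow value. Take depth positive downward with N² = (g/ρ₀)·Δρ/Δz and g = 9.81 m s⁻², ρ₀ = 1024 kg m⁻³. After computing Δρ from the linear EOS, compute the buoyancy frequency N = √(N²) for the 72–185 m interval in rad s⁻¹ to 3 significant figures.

0.0117 rad s⁻¹

ΔT = -6.5 K, ΔS = +0.65 psu (deep − shallow).
Δρ/ρ₀ = −αΔT + βΔS = 1.105 × 10⁻³ + 4.745 × 10⁻⁴ = 1.5795 × 10⁻³, so Δρ ≈ 1.617 kg m⁻³.
N² = (g/ρ₀)·Δρ/Δz = g·(Δρ/ρ₀)/Δz = 9.81 × 1.5795 × 10⁻³ / 113 = 1.3712 × 10⁻⁴ s⁻².
N = √(1.3712 × 10⁻⁴) = 0.011710 rad s⁻¹ ≈ 0.0117 rad s⁻¹.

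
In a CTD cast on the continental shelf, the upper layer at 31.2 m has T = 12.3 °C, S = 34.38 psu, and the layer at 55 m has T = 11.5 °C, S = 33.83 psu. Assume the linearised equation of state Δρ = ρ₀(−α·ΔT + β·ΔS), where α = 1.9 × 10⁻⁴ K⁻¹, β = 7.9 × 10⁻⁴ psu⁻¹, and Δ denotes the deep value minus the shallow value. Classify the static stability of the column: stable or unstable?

unstable

ΔT = 11.5 − 12.3 = -0.8 K and ΔS = 33.83 − 34.38 = -0.55 psu (deep − shallow).
−αΔT = 1.52 × 10⁻⁴; βΔS = -4.345 × 10⁻⁴; sum Δρ/ρ₀ = -2.825 × 10⁻⁴.
Δρ/ρ₀ < 0, so Δρ < 0: deeper water is lighter → statically unstable; the column would overturn.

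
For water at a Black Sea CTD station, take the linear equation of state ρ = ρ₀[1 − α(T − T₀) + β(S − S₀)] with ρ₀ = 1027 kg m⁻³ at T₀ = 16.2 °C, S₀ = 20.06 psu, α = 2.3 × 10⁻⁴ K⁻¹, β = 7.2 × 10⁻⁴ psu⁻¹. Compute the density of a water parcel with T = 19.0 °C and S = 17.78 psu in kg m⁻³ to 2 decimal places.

T − T₀ = +2.8 K, S − S₀ = -2.28 psu.
Bracket = 1 − α·(+2.8) + β·(-2.28) = 1 + (-2.2856 × 10⁻³) = 0.9977144.
ρ = 1027 × 0.9977144 = 1024.65 kg m⁻³.

1024.65 kg m⁻³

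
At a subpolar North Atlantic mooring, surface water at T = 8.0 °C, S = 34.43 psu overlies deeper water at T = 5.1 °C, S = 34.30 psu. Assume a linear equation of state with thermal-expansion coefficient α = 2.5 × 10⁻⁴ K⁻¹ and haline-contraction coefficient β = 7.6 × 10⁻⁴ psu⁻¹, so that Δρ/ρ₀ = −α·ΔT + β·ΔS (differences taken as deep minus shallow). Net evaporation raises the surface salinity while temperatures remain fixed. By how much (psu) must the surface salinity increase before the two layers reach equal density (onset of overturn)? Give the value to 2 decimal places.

0.82 psu

Neutral buoyancy requires −α(T_deep − T_surf) + β(S_deep − S_surf′) = 0.
S_surf′ = S_deep − (α/β)·ΔT = 34.30 − (2.5 × 10⁻⁴/7.6 × 10⁻⁴)·(-2.9) = 35.2539 psu.
Increase required: 35.2539 − 34.43 = 0.8239 psu.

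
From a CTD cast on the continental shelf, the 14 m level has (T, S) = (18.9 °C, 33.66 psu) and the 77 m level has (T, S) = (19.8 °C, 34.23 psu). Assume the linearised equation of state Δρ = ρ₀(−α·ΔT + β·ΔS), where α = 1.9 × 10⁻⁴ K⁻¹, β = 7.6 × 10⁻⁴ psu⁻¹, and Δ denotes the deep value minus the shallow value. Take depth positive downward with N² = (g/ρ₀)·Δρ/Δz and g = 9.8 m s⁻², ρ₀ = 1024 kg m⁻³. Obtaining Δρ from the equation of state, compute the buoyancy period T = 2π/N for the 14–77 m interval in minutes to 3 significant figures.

ΔT = +0.9 K, ΔS = +0.57 psu (deep − shallow).
Δρ/ρ₀ = −αΔT + βΔS = -1.71 × 10⁻⁴ + 4.332 × 10⁻⁴ = 2.622 × 10⁻⁴, so Δρ ≈ 0.2685 kg m⁻³.
N² = (g/ρ₀)·Δρ/Δz = g·(Δρ/ρ₀)/Δz = 9.8 × 2.622 × 10⁻⁴ / 63 = 4.0787 × 10⁻⁵ s⁻².
N = √(4.0787 × 10⁻⁵) = 6.3865 × 10⁻³ rad s⁻¹ → T = 2π/N = 983.82 s = 16.397 min ≈ 16.4 min.

16.4 min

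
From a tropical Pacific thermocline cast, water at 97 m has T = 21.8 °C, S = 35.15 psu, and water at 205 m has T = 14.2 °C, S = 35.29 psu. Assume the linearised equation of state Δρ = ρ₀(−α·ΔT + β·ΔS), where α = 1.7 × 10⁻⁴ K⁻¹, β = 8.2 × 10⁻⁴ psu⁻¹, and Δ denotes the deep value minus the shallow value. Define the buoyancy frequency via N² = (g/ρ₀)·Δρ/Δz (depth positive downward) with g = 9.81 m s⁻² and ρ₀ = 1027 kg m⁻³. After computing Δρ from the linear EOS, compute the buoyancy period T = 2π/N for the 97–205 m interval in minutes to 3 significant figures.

9.26 min

ΔT = -7.6 K, ΔS = +0.14 psu (deep − shallow).
Δρ/ρ₀ = −αΔT + βΔS = 1.292 × 10⁻³ + 1.148 × 10⁻⁴ = 1.4068 × 10⁻³, so Δρ ≈ 1.445 kg m⁻³.
N² = (g/ρ₀)·Δρ/Δz = g·(Δρ/ρ₀)/Δz = 9.81 × 1.4068 × 10⁻³ / 108 = 1.2778 × 10⁻⁴ s⁻².
N = √(1.2778 × 10⁻⁴) = 0.011304 rad s⁻¹ → T = 2π/N = 555.84 s = 9.2640 min ≈ 9.26 min.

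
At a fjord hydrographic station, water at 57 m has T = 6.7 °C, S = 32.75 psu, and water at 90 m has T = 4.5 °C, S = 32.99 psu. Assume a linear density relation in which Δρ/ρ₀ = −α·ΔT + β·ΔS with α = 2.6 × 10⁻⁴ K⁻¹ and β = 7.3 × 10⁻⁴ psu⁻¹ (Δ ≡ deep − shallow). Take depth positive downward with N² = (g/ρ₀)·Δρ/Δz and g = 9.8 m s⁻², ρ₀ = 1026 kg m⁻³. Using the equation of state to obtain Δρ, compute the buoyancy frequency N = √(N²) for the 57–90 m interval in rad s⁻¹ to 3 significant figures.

0.0149 rad s⁻¹

ΔT = -2.2 K, ΔS = +0.24 psu (deep − shallow).
Δρ/ρ₀ = −αΔT + βΔS = 5.72 × 10⁻⁴ + 1.752 × 10⁻⁴ = 7.472 × 10⁻⁴, so Δρ ≈ 0.7666 kg m⁻³.
N² = (g/ρ₀)·Δρ/Δz = g·(Δρ/ρ₀)/Δz = 9.8 × 7.472 × 10⁻⁴ / 33 = 2.2190 × 10⁻⁴ s⁻².
N = √(2.2190 × 10⁻⁴) = 0.014896 rad s⁻¹ ≈ 0.0149 rad s⁻¹.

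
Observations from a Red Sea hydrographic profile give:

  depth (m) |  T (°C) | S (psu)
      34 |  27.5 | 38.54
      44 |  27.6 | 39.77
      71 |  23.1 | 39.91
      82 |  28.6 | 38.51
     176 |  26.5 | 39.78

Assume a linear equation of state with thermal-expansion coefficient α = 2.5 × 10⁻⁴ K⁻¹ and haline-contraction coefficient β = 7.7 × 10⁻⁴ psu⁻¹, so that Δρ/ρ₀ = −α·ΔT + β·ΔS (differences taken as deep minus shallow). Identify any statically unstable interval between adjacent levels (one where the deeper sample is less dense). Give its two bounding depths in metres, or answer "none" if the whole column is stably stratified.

71–82 m

Evaluate Δρ/ρ₀ = −αΔT + βΔS across each adjacent pair:
  34–44 m: −αΔT+βΔS = −(2.5 × 10⁻⁴)(+0.1)+(7.7 × 10⁻⁴)(+1.23) = 9.2 × 10⁻⁴ → stable
  44–71 m: −αΔT+βΔS = −(2.5 × 10⁻⁴)(-4.5)+(7.7 × 10⁻⁴)(+0.14) = 1.2 × 10⁻³ → stable
  71–82 m: −αΔT+βΔS = −(2.5 × 10⁻⁴)(+5.5)+(7.7 × 10⁻⁴)(-1.40) = -2.5 × 10⁻³ → UNSTABLE
  82–176 m: −αΔT+βΔS = −(2.5 × 10⁻⁴)(-2.1)+(7.7 × 10⁻⁴)(+1.27) = 1.5 × 10⁻³ → stable
The 71–82 m interval has Δρ < 0: lighter water underlies denser water.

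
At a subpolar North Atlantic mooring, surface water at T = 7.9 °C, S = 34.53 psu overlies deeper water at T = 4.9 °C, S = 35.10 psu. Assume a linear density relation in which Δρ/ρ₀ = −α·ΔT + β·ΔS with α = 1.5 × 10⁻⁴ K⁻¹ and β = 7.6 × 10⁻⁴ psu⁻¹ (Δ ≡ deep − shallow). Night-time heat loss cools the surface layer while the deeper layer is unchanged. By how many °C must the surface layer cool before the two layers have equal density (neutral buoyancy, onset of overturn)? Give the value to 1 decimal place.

5.9 °C

Neutral buoyancy requires Δρ = 0, i.e. −α(T_deep − T_surf′) + β(S_deep − S_surf) = 0.
T_surf′ = T_deep − (β/α)·ΔS = 4.9 − (7.6 × 10⁻⁴/1.5 × 10⁻⁴)·(+0.57) = 2.012 °C.
Cooling required: 7.9 − (2.012) = 5.888 °C.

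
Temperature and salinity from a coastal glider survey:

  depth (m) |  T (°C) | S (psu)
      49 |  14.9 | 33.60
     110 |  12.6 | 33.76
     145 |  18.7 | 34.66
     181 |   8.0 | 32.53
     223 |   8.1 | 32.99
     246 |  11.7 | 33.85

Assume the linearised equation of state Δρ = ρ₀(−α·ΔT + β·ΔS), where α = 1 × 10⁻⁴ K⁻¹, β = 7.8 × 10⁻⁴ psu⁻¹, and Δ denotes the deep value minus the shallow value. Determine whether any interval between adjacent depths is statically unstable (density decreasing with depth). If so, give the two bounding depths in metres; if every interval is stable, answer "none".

145–181 m

Evaluate Δρ/ρ₀ = −αΔT + βΔS across each adjacent pair:
  49–110 m: −αΔT+βΔS = −(1 × 10⁻⁴)(-2.3)+(7.8 × 10⁻⁴)(+0.16) = 3.5 × 10⁻⁴ → stable
  110–145 m: −αΔT+βΔS = −(1 × 10⁻⁴)(+6.1)+(7.8 × 10⁻⁴)(+0.90) = 9.2 × 10⁻⁵ → stable
  145–181 m: −αΔT+βΔS = −(1 × 10⁻⁴)(-10.7)+(7.8 × 10⁻⁴)(-2.13) = -5.9 × 10⁻⁴ → UNSTABLE
  181–223 m: −αΔT+βΔS = −(1 × 10⁻⁴)(+0.1)+(7.8 × 10⁻⁴)(+0.46) = 3.5 × 10⁻⁴ → stable
  223–246 m: −αΔT+βΔS = −(1 × 10⁻⁴)(+3.6)+(7.8 × 10⁻⁴)(+0.86) = 3.1 × 10⁻⁴ → stable
The 145–181 m interval has Δρ < 0: lighter water underlies denser water.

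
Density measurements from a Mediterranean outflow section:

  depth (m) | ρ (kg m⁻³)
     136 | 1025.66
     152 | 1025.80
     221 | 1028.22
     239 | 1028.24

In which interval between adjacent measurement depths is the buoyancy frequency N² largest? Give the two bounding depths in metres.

152–221 m

Compute the density gradient over each adjacent pair:
  136–152 m: Δρ/Δz = 0.14/16 = 8.8 × 10⁻³ kg m⁻⁴
  152–221 m: Δρ/Δz = 2.42/69 = 0.035 kg m⁻⁴
  221–239 m: Δρ/Δz = 0.02/18 = 1.1 × 10⁻³ kg m⁻⁴
The largest gradient is in the 152–221 m interval — the pycnocline.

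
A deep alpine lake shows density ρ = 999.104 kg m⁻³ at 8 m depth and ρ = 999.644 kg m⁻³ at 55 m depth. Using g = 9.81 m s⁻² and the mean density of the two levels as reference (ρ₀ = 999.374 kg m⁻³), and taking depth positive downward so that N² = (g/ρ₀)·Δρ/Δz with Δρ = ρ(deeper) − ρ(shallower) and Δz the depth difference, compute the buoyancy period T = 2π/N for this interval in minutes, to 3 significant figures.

Δρ = 999.644 − 999.104 = 0.540 kg m⁻³ over Δz = 55 − 8 = 47 m.
N² = (9.81/999.374) × (0.540/47) = 1.1278 × 10⁻⁴ s⁻².
N = √(1.1278 × 10⁻⁴) = 0.010620 rad s⁻¹, so T = 2π/N = 591.64 s = 9.8607 min ≈ 9.86 min.

9.86 min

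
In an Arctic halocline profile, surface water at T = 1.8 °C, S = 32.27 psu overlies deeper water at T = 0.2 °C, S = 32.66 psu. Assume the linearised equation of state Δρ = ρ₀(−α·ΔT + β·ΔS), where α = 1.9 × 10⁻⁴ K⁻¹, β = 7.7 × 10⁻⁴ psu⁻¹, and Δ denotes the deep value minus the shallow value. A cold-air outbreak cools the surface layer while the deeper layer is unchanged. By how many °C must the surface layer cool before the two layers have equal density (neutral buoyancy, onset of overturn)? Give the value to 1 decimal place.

3.2 °C

Neutral buoyancy requires Δρ = 0, i.e. −α(T_deep − T_surf′) + β(S_deep − S_surf) = 0.
T_surf′ = T_deep − (β/α)·ΔS = 0.2 − (7.7 × 10⁻⁴/1.9 × 10⁻⁴)·(+0.39) = -1.381 °C.
Cooling required: 1.8 − (-1.381) = 3.181 °C.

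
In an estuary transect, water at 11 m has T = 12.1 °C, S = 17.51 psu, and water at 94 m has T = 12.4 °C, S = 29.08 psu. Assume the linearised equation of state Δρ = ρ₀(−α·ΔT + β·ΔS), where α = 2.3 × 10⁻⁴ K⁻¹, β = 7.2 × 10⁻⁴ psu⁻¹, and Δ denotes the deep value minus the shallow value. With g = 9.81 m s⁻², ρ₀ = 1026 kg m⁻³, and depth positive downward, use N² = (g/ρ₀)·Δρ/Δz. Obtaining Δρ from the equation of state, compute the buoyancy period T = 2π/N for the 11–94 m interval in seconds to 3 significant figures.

201 s

ΔT = +0.3 K, ΔS = +11.57 psu (deep − shallow).
Δρ/ρ₀ = −αΔT + βΔS = -6.90 × 10⁻⁵ + 8.3304 × 10⁻³ = 8.2614 × 10⁻³, so Δρ ≈ 8.476 kg m⁻³.
N² = (g/ρ₀)·Δρ/Δz = g·(Δρ/ρ₀)/Δz = 9.81 × 8.2614 × 10⁻³ / 83 = 9.7644 × 10⁻⁴ s⁻².
N = √(9.7644 × 10⁻⁴) = 0.031248 rad s⁻¹ → T = 2π/N = 201.07 s ≈ 201 s.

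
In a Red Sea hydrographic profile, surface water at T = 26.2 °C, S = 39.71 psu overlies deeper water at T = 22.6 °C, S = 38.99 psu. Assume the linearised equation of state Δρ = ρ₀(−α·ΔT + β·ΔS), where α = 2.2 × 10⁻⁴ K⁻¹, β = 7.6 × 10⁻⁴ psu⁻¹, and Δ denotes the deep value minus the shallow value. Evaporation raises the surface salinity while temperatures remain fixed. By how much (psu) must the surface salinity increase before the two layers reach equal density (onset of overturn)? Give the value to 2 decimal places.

0.32 psu

Neutral buoyancy requires −α(T_deep − T_surf) + β(S_deep − S_surf′) = 0.
S_surf′ = S_deep − (α/β)·ΔT = 38.99 − (2.2 × 10⁻⁴/7.6 × 10⁻⁴)·(-3.6) = 40.0321 psu.
Increase required: 40.0321 − 39.71 = 0.3221 psu.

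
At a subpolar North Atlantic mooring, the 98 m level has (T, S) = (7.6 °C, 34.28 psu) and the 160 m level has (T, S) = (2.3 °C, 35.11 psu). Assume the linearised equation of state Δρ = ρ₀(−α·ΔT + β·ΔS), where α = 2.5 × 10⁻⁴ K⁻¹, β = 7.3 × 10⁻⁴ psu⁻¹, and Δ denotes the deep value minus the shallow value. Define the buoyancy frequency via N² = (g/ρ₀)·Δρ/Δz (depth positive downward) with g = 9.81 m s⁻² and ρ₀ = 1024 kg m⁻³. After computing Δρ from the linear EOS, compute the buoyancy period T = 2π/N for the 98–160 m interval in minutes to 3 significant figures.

5.99 min

ΔT = -5.3 K, ΔS = +0.83 psu (deep − shallow).
Δρ/ρ₀ = −αΔT + βΔS = 1.325 × 10⁻³ + 6.059 × 10⁻⁴ = 1.9309 × 10⁻³, so Δρ ≈ 1.977 kg m⁻³.
N² = (g/ρ₀)·Δρ/Δz = g·(Δρ/ρ₀)/Δz = 9.81 × 1.9309 × 10⁻³ / 62 = 3.0552 × 10⁻⁴ s⁻².
N = √(3.0552 × 10⁻⁴) = 0.017479 rad s⁻¹ → T = 2π/N = 359.47 s = 5.9912 min ≈ 5.99 min.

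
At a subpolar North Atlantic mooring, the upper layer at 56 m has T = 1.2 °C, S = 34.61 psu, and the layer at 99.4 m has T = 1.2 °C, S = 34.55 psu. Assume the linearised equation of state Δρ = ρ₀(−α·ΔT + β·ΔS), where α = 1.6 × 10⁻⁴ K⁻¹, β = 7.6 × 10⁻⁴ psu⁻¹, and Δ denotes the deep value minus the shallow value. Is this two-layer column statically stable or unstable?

ΔT = 1.2 − 1.2 = +0.0 K and ΔS = 34.55 − 34.61 = -0.06 psu (deep − shallow).
−αΔT = 0; βΔS = -4.56 × 10⁻⁵; sum Δρ/ρ₀ = -4.56 × 10⁻⁵.
Δρ/ρ₀ < 0, so Δρ < 0: deeper water is lighter → statically unstable; the column would overturn.

unstable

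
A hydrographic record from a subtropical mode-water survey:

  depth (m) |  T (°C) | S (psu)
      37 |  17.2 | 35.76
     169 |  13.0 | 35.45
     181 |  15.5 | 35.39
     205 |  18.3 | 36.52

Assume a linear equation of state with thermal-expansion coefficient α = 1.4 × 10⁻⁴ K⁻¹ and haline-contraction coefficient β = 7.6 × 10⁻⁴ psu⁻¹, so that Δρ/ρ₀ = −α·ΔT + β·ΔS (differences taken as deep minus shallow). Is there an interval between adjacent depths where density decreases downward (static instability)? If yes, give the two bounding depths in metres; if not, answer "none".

Evaluate Δρ/ρ₀ = −αΔT + βΔS across each adjacent pair:
  37–169 m: −αΔT+βΔS = −(1.4 × 10⁻⁴)(-4.2)+(7.6 × 10⁻⁴)(-0.31) = 3.5 × 10⁻⁴ → stable
  169–181 m: −αΔT+βΔS = −(1.4 × 10⁻⁴)(+2.5)+(7.6 × 10⁻⁴)(-0.06) = -4.0 × 10⁻⁴ → UNSTABLE
  181–205 m: −αΔT+βΔS = −(1.4 × 10⁻⁴)(+2.8)+(7.6 × 10⁻⁴)(+1.13) = 4.7 × 10⁻⁴ → stable
The 169–181 m interval has Δρ < 0: lighter water underlies denser water.

169–181 m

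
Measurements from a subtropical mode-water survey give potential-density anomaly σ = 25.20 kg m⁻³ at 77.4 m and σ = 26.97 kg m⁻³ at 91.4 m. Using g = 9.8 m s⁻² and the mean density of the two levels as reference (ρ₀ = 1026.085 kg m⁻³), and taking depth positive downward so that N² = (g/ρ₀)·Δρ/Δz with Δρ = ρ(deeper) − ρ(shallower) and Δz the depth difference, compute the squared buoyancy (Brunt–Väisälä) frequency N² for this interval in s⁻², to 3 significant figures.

Δρ = 1026.97 − 1025.20 = 1.77 kg m⁻³ over Δz = 91.4 − 77.4 = 14 m.
N² = (9.8/1026.085) × (1.77/14) = 1.2075 × 10⁻³ s⁻² ≈ 1.21 × 10⁻³ s⁻².

1.21 × 10⁻³ s⁻²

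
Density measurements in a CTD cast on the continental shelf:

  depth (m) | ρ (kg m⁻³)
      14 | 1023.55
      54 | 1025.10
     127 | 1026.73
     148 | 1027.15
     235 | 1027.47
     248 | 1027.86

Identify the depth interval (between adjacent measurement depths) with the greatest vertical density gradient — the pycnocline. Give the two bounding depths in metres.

14–54 m

Compute the density gradient over each adjacent pair:
  14–54 m: Δρ/Δz = 1.55/40 = 0.039 kg m⁻⁴
  54–127 m: Δρ/Δz = 1.63/73 = 0.022 kg m⁻⁴
  127–148 m: Δρ/Δz = 0.42/21 = 0.020 kg m⁻⁴
  148–235 m: Δρ/Δz = 0.32/87 = 3.7 × 10⁻³ kg m⁻⁴
  235–248 m: Δρ/Δz = 0.39/13 = 0.030 kg m⁻⁴
The largest gradient is in the 14–54 m interval — the pycnocline.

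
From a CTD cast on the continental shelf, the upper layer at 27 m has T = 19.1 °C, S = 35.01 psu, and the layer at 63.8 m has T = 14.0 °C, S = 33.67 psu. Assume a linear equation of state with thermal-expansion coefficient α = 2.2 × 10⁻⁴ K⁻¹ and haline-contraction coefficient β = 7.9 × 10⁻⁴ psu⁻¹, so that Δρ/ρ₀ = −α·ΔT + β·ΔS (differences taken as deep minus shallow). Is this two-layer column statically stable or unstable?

stable

ΔT = 14.0 − 19.1 = -5.1 K and ΔS = 33.67 − 35.01 = -1.34 psu (deep − shallow).
−αΔT = 1.122 × 10⁻³; βΔS = -1.0586 × 10⁻³; sum Δρ/ρ₀ = 6.34 × 10⁻⁵.
Δρ/ρ₀ > 0, so Δρ > 0: deeper water is denser → statically stable.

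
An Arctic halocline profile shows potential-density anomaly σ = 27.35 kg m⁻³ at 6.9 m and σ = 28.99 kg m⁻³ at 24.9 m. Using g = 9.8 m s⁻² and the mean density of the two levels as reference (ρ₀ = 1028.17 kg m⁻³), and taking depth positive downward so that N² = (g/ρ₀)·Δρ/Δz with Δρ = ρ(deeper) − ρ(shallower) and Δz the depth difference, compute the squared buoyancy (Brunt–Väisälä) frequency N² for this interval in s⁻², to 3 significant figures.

8.68 × 10⁻⁴ s⁻²

Δρ = 1028.99 − 1027.35 = 1.64 kg m⁻³ over Δz = 24.9 − 6.9 = 18 m.
N² = (9.8/1028.17) × (1.64/18) = 8.6843 × 10⁻⁴ s⁻² ≈ 8.68 × 10⁻⁴ s⁻².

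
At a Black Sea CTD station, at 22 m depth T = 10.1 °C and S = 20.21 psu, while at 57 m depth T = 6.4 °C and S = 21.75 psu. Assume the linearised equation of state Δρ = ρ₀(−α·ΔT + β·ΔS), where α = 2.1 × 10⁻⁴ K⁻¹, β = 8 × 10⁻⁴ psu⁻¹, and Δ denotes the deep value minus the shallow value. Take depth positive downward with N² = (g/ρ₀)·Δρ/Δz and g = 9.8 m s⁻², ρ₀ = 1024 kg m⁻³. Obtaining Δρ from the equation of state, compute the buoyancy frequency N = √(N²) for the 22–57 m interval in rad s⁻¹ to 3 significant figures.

0.0237 rad s⁻¹

ΔT = -3.7 K, ΔS = +1.54 psu (deep − shallow).
Δρ/ρ₀ = −αΔT + βΔS = 7.77 × 10⁻⁴ + 1.232 × 10⁻³ = 2.009 × 10⁻³, so Δρ ≈ 2.057 kg m⁻³.
N² = (g/ρ₀)·Δρ/Δz = g·(Δρ/ρ₀)/Δz = 9.8 × 2.009 × 10⁻³ / 35 = 5.6252 × 10⁻⁴ s⁻².
N = √(5.6252 × 10⁻⁴) = 0.023718 rad s⁻¹ ≈ 0.0237 rad s⁻¹.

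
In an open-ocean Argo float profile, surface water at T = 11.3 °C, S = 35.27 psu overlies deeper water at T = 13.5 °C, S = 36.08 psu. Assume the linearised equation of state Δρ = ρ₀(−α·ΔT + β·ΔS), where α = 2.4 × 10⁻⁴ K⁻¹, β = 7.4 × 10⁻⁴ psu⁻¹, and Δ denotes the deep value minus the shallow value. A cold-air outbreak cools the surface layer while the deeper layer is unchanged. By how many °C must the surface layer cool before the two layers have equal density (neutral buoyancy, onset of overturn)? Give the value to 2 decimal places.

0.30 °C

Neutral buoyancy requires Δρ = 0, i.e. −α(T_deep − T_surf′) + β(S_deep − S_surf) = 0.
T_surf′ = T_deep − (β/α)·ΔS = 13.5 − (7.4 × 10⁻⁴/2.4 × 10⁻⁴)·(+0.81) = 11.0025 °C.
Cooling required: 11.3 − (11.0025) = 0.2975 °C.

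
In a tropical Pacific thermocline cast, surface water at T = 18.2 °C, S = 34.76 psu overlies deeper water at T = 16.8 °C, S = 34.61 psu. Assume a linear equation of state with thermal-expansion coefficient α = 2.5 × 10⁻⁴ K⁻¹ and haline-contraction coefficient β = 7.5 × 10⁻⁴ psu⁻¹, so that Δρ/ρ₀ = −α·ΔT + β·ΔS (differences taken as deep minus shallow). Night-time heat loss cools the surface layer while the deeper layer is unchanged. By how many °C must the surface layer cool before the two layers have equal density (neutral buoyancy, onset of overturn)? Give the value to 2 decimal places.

0.95 °C

Neutral buoyancy requires Δρ = 0, i.e. −α(T_deep − T_surf′) + β(S_deep − S_surf) = 0.
T_surf′ = T_deep − (β/α)·ΔS = 16.8 − (7.5 × 10⁻⁴/2.5 × 10⁻⁴)·(-0.15) = 17.2500 °C.
Cooling required: 18.2 − (17.2500) = 0.9500 °C.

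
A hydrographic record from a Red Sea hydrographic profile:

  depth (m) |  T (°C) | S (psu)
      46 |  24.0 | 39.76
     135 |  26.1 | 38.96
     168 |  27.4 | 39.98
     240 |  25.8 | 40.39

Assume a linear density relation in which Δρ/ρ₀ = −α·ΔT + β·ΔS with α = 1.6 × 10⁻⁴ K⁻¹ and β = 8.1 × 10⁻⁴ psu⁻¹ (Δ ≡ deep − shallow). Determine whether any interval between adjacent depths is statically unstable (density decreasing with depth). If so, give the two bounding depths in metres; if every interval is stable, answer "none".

Evaluate Δρ/ρ₀ = −αΔT + βΔS across each adjacent pair:
  46–135 m: −αΔT+βΔS = −(1.6 × 10⁻⁴)(+2.1)+(8.1 × 10⁻⁴)(-0.80) = -9.8 × 10⁻⁴ → UNSTABLE
  135–168 m: −αΔT+βΔS = −(1.6 × 10⁻⁴)(+1.3)+(8.1 × 10⁻⁴)(+1.02) = 6.2 × 10⁻⁴ → stable
  168–240 m: −αΔT+βΔS = −(1.6 × 10⁻⁴)(-1.6)+(8.1 × 10⁻⁴)(+0.41) = 5.9 × 10⁻⁴ → stable
The 46–135 m interval has Δρ < 0: lighter water underlies denser water.

46–135 m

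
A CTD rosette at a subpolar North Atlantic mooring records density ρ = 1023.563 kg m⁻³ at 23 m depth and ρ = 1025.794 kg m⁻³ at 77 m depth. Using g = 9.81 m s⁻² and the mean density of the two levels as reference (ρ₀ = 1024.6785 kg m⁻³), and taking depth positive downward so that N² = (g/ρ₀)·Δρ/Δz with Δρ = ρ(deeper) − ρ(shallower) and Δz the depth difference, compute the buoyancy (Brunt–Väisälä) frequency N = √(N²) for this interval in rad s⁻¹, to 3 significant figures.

0.0199 rad s⁻¹

Δρ = 1025.794 − 1023.563 = 2.231 kg m⁻³ over Δz = 77 − 23 = 54 m.
N² = (9.81/1024.6785) × (2.231/54) = 3.9554 × 10⁻⁴ s⁻².
N = √(3.9554 × 10⁻⁴) = 0.019888 rad s⁻¹ ≈ 0.0199 rad s⁻¹.
Since Δρ > 0 the layer is stably stratified.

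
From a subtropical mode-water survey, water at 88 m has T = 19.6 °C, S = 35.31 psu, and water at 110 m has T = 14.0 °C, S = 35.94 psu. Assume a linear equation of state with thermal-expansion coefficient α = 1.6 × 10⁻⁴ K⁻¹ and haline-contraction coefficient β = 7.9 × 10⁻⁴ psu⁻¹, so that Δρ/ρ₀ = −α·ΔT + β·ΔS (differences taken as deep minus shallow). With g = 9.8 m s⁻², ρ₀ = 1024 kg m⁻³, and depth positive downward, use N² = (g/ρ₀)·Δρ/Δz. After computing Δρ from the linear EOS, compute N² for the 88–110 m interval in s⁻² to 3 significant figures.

6.21 × 10⁻⁴ s⁻²

ΔT = -5.6 K, ΔS = +0.63 psu (deep − shallow).
Δρ/ρ₀ = −αΔT + βΔS = 8.96 × 10⁻⁴ + 4.977 × 10⁻⁴ = 1.3937 × 10⁻³, so Δρ ≈ 1.427 kg m⁻³.
N² = (g/ρ₀)·Δρ/Δz = g·(Δρ/ρ₀)/Δz = 9.8 × 1.3937 × 10⁻³ / 22 = 6.2083 × 10⁻⁴ s⁻² ≈ 6.21 × 10⁻⁴ s⁻².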